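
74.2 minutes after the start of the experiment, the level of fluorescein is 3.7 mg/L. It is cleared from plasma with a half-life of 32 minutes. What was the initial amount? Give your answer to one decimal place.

Number of half-lives elapsed: n = 74.2/32 ≈ 2.3188.
A₀ = A × 2^n = 3.7 × 2^2.3188 = 3.7 × 4.989 ≈ 18.459 mg/L.

18.5 mg/L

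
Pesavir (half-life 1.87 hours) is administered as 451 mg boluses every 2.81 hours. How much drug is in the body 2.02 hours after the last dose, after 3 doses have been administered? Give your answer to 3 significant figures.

The 3 doses were given 7.64, 4.83, 2.02 hours ago.
Total = 451·(1/2)^(7.64/1.87) + 451·(1/2)^(4.83/1.87) + 451·(1/2)^(2.02/1.87)
      = 26.564 + 75.275 + 213.3 ≈ 315.14 mg.

315 mg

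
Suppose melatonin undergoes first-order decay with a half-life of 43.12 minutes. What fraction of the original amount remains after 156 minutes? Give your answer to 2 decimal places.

0.08

n = 156/43.12 ≈ 3.6178 half-lives.
Fraction remaining = (1/2)^3.6178 ≈ 0.081457.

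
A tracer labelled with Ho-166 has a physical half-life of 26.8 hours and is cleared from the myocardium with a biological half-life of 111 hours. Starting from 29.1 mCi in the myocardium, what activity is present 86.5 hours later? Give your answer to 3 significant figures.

1/t_eff = 1/t_phys + 1/t_biol = 1/26.8 + 1/111 = 0.046322 per hour.
t_eff = 26.8 × 111 / (26.8 + 111) ≈ 21.588 hours.
Remaining = 29.1 × (1/2)^(86.5/21.588) = 29.1 × (1/2)^4.0069 ≈ 1.8101 mCi.

1.81 mCi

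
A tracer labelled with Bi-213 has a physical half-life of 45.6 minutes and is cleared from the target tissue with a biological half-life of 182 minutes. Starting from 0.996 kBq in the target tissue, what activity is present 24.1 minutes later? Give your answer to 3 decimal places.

0.630 kBq

1/t_eff = 1/t_phys + 1/t_biol = 1/45.6 + 1/182 = 0.027424 per minute.
t_eff = 45.6 × 182 / (45.6 + 182) ≈ 36.464 minutes.
Remaining = 0.996 × (1/2)^(24.1/36.464) = 0.996 × (1/2)^0.66093 ≈ 0.62994 kBq.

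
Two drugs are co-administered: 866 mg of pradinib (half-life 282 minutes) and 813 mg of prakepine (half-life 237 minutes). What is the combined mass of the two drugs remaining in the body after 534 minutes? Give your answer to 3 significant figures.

404 mg

pradinib: 866 × (1/2)^(534/282) = 866 × (1/2)^1.8936 ≈ 233.07 mg.
prakepine: 813 × (1/2)^(534/237) = 813 × (1/2)^2.2532 ≈ 170.54 mg.
Total = 233.07 + 170.54 ≈ 403.61 mg.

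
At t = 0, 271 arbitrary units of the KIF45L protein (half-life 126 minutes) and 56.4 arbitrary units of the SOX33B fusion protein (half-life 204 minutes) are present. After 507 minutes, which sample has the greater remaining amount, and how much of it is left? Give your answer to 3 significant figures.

KIF45L protein, 16.7 arbitrary units

KIF45L protein: 271 × (1/2)^4.0238 ≈ 16.66 arbitrary units.
SOX33B fusion protein: 56.4 × (1/2)^2.4853 ≈ 10.072 arbitrary units.
KIF45L protein has more remaining, at ≈ 16.66 arbitrary units.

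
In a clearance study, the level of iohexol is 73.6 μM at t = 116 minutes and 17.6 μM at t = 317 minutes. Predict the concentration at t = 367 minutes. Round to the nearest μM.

12 μM

Over Δt = 317 − 116 = 201 minutes, the level fell by a factor of 73.6/17.6 ≈ 4.1818.
n = log₂(4.1818) ≈ 2.0641 half-lives, so t½ = 201/2.0641 ≈ 97.378 minutes.
From t = 317 to t = 367: 17.6 × (1/2)^((367−317)/97.378) ≈ 12.329 μM.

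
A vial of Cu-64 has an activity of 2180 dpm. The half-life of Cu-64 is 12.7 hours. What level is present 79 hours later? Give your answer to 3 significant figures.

29.2 dpm

Number of half-lives: n = 79/12.7 ≈ 6.2205.
Remaining = 2180 × (1/2)^6.2205 = 2180 × 0.013411 ≈ 29.235 dpm.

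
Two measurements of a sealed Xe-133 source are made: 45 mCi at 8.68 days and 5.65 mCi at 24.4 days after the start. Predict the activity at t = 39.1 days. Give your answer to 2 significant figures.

Over Δt = 24.4 − 8.68 = 15.72 days, the level fell by a factor of 45/5.65 ≈ 7.9646.
n = log₂(7.9646) ≈ 2.9936 half-lives, so t½ = 15.72/2.9936 ≈ 5.2512 days.
From t = 24.4 to t = 39.1: 5.65 × (1/2)^((39.1−24.4)/5.2512) ≈ 0.81163 mCi.

0.81 mCi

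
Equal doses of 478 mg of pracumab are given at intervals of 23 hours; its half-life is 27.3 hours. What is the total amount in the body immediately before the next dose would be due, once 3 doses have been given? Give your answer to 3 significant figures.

The 3 doses were given 69, 46, 23 hours ago.
Total = 478·(1/2)^(69/27.3) + 478·(1/2)^(46/27.3) + 478·(1/2)^(23/27.3)
      = 82.905 + 148.66 + 266.57 ≈ 498.14 mg.

498 mg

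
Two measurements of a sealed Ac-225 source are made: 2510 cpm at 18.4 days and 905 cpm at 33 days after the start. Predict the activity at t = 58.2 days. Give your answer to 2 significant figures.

Over Δt = 33 − 18.4 = 14.6 days, the level fell by a factor of 2510/905 ≈ 2.7735.
n = log₂(2.7735) ≈ 1.4717 half-lives, so t½ = 14.6/1.4717 ≈ 9.9205 days.
From t = 33 to t = 58.2: 905 × (1/2)^((58.2−33)/9.9205) ≈ 155.59 cpm.

160 cpm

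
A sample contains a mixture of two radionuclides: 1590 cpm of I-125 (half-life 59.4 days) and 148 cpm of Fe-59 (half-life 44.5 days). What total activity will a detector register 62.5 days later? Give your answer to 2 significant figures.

820 cpm

I-125: 1590 × (1/2)^(62.5/59.4) = 1590 × (1/2)^1.0522 ≈ 766.76 cpm.
Fe-59: 148 × (1/2)^(62.5/44.5) = 148 × (1/2)^1.4045 ≈ 55.907 cpm.
Total = 766.76 + 55.907 ≈ 822.66 cpm.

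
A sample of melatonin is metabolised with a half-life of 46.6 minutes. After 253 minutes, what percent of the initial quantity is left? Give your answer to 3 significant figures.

2.32%

n = 253/46.6 ≈ 5.4292 half-lives.
Fraction remaining = (1/2)^5.4292 ≈ 0.023209, i.e. 2.3209%.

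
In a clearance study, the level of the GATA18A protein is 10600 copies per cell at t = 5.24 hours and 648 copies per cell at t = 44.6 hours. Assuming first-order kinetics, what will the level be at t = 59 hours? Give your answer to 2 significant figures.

230 copies per cell

Over Δt = 44.6 − 5.24 = 39.36 hours, the level fell by a factor of 10600/648 ≈ 16.358.
n = log₂(16.358) ≈ 4.0319 half-lives, so t½ = 39.36/4.0319 ≈ 9.7621 hours.
From t = 44.6 to t = 59: 648 × (1/2)^((59−44.6)/9.7621) ≈ 233.09 copies per cell.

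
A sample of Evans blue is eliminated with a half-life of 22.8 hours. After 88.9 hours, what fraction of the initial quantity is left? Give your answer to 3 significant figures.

0.0670

n = 88.9/22.8 ≈ 3.8991 half-lives.
Fraction remaining = (1/2)^3.8991 ≈ 0.067027.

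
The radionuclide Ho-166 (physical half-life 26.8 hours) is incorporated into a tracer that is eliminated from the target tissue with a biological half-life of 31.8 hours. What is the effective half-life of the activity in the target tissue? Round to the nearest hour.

15 hours

1/t_eff = 1/t_phys + 1/t_biol = 1/26.8 + 1/31.8 = 0.06876 per hour.
t_eff = 26.8 × 31.8 / (26.8 + 31.8) ≈ 14.543 hours.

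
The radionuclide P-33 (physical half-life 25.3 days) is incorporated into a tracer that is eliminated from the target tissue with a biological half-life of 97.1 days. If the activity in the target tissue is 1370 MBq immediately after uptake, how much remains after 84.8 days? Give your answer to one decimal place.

1/t_eff = 1/t_phys + 1/t_biol = 1/25.3 + 1/97.1 = 0.049824 per day.
t_eff = 25.3 × 97.1 / (25.3 + 97.1) ≈ 20.071 days.
Remaining = 1370 × (1/2)^(84.8/20.071) = 1370 × (1/2)^4.2251 ≈ 73.255 MBq.

73.3 MBq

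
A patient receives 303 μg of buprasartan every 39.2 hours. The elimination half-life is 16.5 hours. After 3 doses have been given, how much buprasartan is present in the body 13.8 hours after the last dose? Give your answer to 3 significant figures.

209 μg

The 3 doses were given 92.2, 53, 13.8 hours ago.
Total = 303·(1/2)^(92.2/16.5) + 303·(1/2)^(53/16.5) + 303·(1/2)^(13.8/16.5)
      = 6.2998 + 32.696 + 169.7 ≈ 208.69 μg.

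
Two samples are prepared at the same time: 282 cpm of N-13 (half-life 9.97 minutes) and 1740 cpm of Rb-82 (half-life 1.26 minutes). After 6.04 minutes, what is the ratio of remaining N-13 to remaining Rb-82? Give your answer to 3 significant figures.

N-13: 282 × (1/2)^(6.04/9.97) = 282 × (1/2)^0.60582 ≈ 185.3 cpm.
Rb-82: 1740 × (1/2)^(6.04/1.26) = 1740 × (1/2)^4.7937 ≈ 62.736 cpm.
Ratio ≈ 185.3 / 62.736 ≈ 2.9537.

2.95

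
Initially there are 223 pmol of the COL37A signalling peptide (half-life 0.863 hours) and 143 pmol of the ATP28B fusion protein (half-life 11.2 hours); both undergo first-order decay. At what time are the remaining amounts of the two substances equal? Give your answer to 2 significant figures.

0.60 hours

Set 223·(1/2)^(t/0.863) = 143·(1/2)^(t/11.2).
Taking log₂: log₂(223/143) = t·(1/0.863 − 1/11.2).
log₂(1.5594) = 0.64103; 1/0.863 − 1/11.2 = 1.0695.
t = 0.64103 / 1.0695 ≈ 0.59939 hours.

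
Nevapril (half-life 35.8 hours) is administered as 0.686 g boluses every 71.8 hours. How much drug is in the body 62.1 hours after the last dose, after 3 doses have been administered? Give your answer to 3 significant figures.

The 3 doses were given 205.7, 133.9, 62.1 hours ago.
Total = 0.686·(1/2)^(205.7/35.8) + 0.686·(1/2)^(133.9/35.8) + 0.686·(1/2)^(62.1/35.8)
      = 0.012784 + 0.051334 + 0.20613 ≈ 0.27025 g.

0.270 g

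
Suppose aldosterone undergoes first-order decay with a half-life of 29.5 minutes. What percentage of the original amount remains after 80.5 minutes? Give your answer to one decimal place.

n = 80.5/29.5 ≈ 2.7288 half-lives.
Fraction remaining = (1/2)^2.7288 ≈ 0.15085, i.e. 15.085%.

15.1%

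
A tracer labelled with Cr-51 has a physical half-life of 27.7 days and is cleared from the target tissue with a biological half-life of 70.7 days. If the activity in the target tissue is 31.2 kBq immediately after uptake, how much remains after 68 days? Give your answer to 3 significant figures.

1/t_eff = 1/t_phys + 1/t_biol = 1/27.7 + 1/70.7 = 0.050245 per day.
t_eff = 27.7 × 70.7 / (27.7 + 70.7) ≈ 19.902 days.
Remaining = 31.2 × (1/2)^(68/19.902) = 31.2 × (1/2)^3.4167 ≈ 2.9217 kBq.

2.92 kBq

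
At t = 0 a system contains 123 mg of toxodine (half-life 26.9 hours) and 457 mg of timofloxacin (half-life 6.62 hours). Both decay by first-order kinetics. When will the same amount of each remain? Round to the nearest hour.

Set 123·(1/2)^(t/26.9) = 457·(1/2)^(t/6.62).
Taking log₂: log₂(123/457) = t·(1/26.9 − 1/6.62).
log₂(0.26915) = -1.8935; 1/26.9 − 1/6.62 = -0.11388.
t = -1.8935 / -0.11388 ≈ 16.627 hours.

17 hours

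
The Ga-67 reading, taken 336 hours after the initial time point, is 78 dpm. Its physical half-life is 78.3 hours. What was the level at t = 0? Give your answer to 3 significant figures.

Number of half-lives elapsed: n = 336/78.3 ≈ 4.2912.
A₀ = A × 2^n = 78 × 2^4.2912 = 78 × 19.578 ≈ 1527.1 dpm.

1530 dpm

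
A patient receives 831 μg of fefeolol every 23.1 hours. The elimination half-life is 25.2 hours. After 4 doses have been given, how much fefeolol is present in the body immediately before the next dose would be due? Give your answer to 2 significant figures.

The 4 doses were given 92.4, 69.3, 46.2, 23.1 hours ago.
Total = 831·(1/2)^(92.4/25.2) + 831·(1/2)^(69.3/25.2) + 831·(1/2)^(46.2/25.2) + 831·(1/2)^(23.1/25.2)
      = 65.437 + 123.53 + 233.19 + 440.21 ≈ 862.36 μg.

860 μg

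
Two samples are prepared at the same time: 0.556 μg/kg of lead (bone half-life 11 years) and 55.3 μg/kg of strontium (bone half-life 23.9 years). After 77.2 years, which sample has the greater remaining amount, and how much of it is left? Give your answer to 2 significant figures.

lead: 0.556 × (1/2)^7.0182 ≈ 0.0042894 μg/kg.
strontium: 55.3 × (1/2)^3.2301 ≈ 5.8933 μg/kg.
Strontium has more remaining, at ≈ 5.8933 μg/kg.

strontium, 5.9 μg/kg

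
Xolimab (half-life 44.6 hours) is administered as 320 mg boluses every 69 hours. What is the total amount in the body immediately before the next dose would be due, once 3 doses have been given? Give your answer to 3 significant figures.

The 3 doses were given 207, 138, 69 hours ago.
Total = 320·(1/2)^(207/44.6) + 320·(1/2)^(138/44.6) + 320·(1/2)^(69/44.6)
      = 12.823 + 37.472 + 109.5 ≈ 159.8 mg.

160 mg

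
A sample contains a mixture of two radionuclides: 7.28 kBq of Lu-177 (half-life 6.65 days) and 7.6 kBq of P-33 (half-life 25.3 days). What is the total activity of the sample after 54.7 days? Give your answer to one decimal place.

1.7 kBq

Lu-177: 7.28 × (1/2)^(54.7/6.65) = 7.28 × (1/2)^8.2256 ≈ 0.024321 kBq.
P-33: 7.6 × (1/2)^(54.7/25.3) = 7.6 × (1/2)^2.1621 ≈ 1.6981 kBq.
Total = 0.024321 + 1.6981 ≈ 1.7224 kBq.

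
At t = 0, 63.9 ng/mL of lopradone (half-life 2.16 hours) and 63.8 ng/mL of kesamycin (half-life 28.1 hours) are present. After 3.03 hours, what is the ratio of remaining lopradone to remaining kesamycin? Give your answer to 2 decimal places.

0.41

lopradone: 63.9 × (1/2)^(3.03/2.16) = 63.9 × (1/2)^1.4028 ≈ 24.167 ng/mL.
kesamycin: 63.8 × (1/2)^(3.03/28.1) = 63.8 × (1/2)^0.10783 ≈ 59.205 ng/mL.
Ratio ≈ 24.167 / 59.205 ≈ 0.40819.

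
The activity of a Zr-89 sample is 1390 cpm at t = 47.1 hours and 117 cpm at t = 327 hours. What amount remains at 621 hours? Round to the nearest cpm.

9 cpm

Over Δt = 327 − 47.1 = 279.9 hours, the level fell by a factor of 1390/117 ≈ 11.88.
n = log₂(11.88) ≈ 3.5705 half-lives, so t½ = 279.9/3.5705 ≈ 78.392 hours.
From t = 327 to t = 621: 117 × (1/2)^((621−327)/78.392) ≈ 8.6939 cpm.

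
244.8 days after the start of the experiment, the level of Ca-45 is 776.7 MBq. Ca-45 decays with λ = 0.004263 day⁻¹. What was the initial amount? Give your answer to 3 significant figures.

2210 MBq

t½ = ln 2 / λ = 0.69315 / 0.004263 ≈ 162.6 days.
Number of half-lives elapsed: n = 244.8/162.6 ≈ 1.5056.
A₀ = A × 2^n = 776.7 × 2^1.5056 = 776.7 × 2.8394 ≈ 2205.3 MBq.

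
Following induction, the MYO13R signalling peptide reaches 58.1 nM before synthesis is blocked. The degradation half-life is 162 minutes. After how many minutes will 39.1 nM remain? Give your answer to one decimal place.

Fraction remaining = 39.1/58.1 ≈ 0.67298.
n = log₂(58.1/39.1) = ln(1.4859)/ln 2 ≈ 0.57137 half-lives.
t = n × t½ = 0.57137 × 162 ≈ 92.562 minutes.

92.6 minutes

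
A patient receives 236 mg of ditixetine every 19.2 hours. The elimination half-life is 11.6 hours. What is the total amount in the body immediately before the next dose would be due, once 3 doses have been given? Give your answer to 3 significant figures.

The 3 doses were given 57.6, 38.4, 19.2 hours ago.
Total = 236·(1/2)^(57.6/11.6) + 236·(1/2)^(38.4/11.6) + 236·(1/2)^(19.2/11.6)
      = 7.5534 + 23.79 + 74.93 ≈ 106.27 mg.

106 mg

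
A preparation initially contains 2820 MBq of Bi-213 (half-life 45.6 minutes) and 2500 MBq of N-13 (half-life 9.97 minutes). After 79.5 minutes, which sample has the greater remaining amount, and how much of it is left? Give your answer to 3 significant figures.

Bi-213: 2820 × (1/2)^1.7434 ≈ 842.22 MBq.
N-13: 2500 × (1/2)^7.9739 ≈ 9.9438 MBq.
Bi-213 has more remaining, at ≈ 842.22 MBq.

Bi-213, 842 MBq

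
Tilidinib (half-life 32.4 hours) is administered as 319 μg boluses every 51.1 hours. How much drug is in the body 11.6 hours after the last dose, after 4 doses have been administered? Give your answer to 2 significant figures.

The 4 doses were given 164.9, 113.8, 62.7, 11.6 hours ago.
Total = 319·(1/2)^(164.9/32.4) + 319·(1/2)^(113.8/32.4) + 319·(1/2)^(62.7/32.4) + 319·(1/2)^(11.6/32.4)
      = 9.3691 + 27.956 + 83.415 + 248.89 ≈ 369.63 μg.

370 μg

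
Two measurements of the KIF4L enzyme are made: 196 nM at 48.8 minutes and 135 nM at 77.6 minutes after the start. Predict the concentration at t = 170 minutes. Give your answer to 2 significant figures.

41 nM

Over Δt = 77.6 − 48.8 = 28.8 minutes, the level fell by a factor of 196/135 ≈ 1.4519.
n = log₂(1.4519) ≈ 0.53789 half-lives, so t½ = 28.8/0.53789 ≈ 53.542 minutes.
From t = 77.6 to t = 170: 135 × (1/2)^((170−77.6)/53.542) ≈ 40.816 nM.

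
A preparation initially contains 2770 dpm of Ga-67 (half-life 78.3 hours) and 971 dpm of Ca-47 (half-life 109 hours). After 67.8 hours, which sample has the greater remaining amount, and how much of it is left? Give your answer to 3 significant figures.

Ga-67: 2770 × (1/2)^0.8659 ≈ 1519.9 dpm.
Ca-47: 971 × (1/2)^0.62202 ≈ 630.92 dpm.
Ga-67 has more remaining, at ≈ 1519.9 dpm.

Ga-67, 1520 dpm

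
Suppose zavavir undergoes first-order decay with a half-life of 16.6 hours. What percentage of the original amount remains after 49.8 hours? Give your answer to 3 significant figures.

n = 49.8/16.6 ≈ 3 half-lives.
Fraction remaining = (1/2)^3 ≈ 0.125, i.e. 12.5%.

12.5%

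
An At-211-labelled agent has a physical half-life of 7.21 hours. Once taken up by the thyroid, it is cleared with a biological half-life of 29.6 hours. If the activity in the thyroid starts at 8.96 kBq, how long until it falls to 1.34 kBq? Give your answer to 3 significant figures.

15.9 hours

1/t_eff = 1/t_phys + 1/t_biol = 1/7.21 + 1/29.6 = 0.17248 per hour.
t_eff = 7.21 × 29.6 / (7.21 + 29.6) ≈ 5.7978 hours.
n = log₂(8.96/1.34) ≈ 2.7413; t = 2.7413 × 5.7978 ≈ 15.893 hours.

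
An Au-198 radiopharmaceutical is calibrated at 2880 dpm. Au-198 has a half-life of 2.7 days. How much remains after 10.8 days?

Elapsed time is 4 half-lives (10.8/2.7).
Each half-life halves the amount: 2880 × (1/2)^4 = 2880/16 = 180 dpm.

180 dpm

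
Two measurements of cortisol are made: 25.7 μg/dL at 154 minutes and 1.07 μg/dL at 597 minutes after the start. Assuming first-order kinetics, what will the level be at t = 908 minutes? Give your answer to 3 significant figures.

Over Δt = 597 − 154 = 443 minutes, the level fell by a factor of 25.7/1.07 ≈ 24.019.
n = log₂(24.019) ≈ 4.5861 half-lives, so t½ = 443/4.5861 ≈ 96.597 minutes.
From t = 597 to t = 908: 1.07 × (1/2)^((908−597)/96.597) ≈ 0.11487 μg/dL.

0.115 μg/dL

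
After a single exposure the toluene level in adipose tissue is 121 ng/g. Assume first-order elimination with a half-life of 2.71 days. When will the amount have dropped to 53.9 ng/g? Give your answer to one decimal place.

3.2 days

Fraction remaining = 53.9/121 ≈ 0.44545.
n = log₂(121/53.9) = ln(2.2449)/ln 2 ≈ 1.1666 half-lives.
t = n × t½ = 1.1666 × 2.71 ≈ 3.1616 days.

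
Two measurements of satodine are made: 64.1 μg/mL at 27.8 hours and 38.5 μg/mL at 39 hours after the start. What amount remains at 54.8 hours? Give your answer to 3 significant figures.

Over Δt = 39 − 27.8 = 11.2 hours, the level fell by a factor of 64.1/38.5 ≈ 1.6649.
n = log₂(1.6649) ≈ 0.73547 half-lives, so t½ = 11.2/0.73547 ≈ 15.228 hours.
From t = 39 to t = 54.8: 38.5 × (1/2)^((54.8−39)/15.228) ≈ 18.756 μg/mL.

18.8 μg/mL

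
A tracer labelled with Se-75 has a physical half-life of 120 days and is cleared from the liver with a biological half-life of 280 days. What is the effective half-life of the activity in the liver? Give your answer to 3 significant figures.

84.0 days

1/t_eff = 1/t_phys + 1/t_biol = 1/120 + 1/280 = 0.011905 per day.
t_eff = 120 × 280 / (120 + 280) ≈ 84 days.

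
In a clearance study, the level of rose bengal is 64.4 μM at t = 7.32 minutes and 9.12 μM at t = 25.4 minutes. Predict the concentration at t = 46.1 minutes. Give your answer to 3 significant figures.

0.973 μM

Over Δt = 25.4 − 7.32 = 18.08 minutes, the level fell by a factor of 64.4/9.12 ≈ 7.0614.
n = log₂(7.0614) ≈ 2.82 half-lives, so t½ = 18.08/2.82 ≈ 6.4114 minutes.
From t = 25.4 to t = 46.1: 9.12 × (1/2)^((46.1−25.4)/6.4114) ≈ 0.97295 μM.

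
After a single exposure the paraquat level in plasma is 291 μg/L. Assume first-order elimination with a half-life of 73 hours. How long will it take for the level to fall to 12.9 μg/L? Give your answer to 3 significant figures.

328 hours

Fraction remaining = 12.9/291 ≈ 0.04433.
n = log₂(291/12.9) = ln(22.558)/ln 2 ≈ 4.4956 half-lives.
t = n × t½ = 4.4956 × 73 ≈ 328.18 hours.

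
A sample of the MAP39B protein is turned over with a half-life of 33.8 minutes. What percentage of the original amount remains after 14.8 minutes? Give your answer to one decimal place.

73.8%

n = 14.8/33.8 ≈ 0.43787 half-lives.
Fraction remaining = (1/2)^0.43787 ≈ 0.73822, i.e. 73.822%.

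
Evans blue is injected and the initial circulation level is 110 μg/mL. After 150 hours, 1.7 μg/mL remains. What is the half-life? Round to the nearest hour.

A/A₀ = 1.7/110 ≈ 0.015455.
n = log₂(64.706) ≈ 6.0158 half-lives elapsed in 150 hours.
t½ = 150/6.0158 ≈ 24.934 hours.

25 hours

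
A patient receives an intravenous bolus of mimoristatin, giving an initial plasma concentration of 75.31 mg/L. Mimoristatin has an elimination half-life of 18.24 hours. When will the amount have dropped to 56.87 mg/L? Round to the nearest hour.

7 hours

Fraction remaining = 56.87/75.31 ≈ 0.75515.
n = log₂(75.31/56.87) = ln(1.3242)/ln 2 ≈ 0.40517 half-lives.
t = n × t½ = 0.40517 × 18.24 ≈ 7.3904 hours.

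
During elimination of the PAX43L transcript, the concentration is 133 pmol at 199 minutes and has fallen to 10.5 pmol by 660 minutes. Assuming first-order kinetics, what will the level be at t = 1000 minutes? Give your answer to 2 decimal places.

Over Δt = 660 − 199 = 461 minutes, the level fell by a factor of 133/10.5 ≈ 12.667.
n = log₂(12.667) ≈ 3.663 half-lives, so t½ = 461/3.663 ≈ 125.85 minutes.
From t = 660 to t = 1000: 10.5 × (1/2)^((1000−660)/125.85) ≈ 1.6142 pmol.

1.61 pmol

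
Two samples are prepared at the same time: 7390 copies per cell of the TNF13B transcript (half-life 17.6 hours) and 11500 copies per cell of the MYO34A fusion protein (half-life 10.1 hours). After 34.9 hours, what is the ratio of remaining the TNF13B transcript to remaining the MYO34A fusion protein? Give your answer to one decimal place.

1.8

TNF13B transcript: 7390 × (1/2)^(34.9/17.6) = 7390 × (1/2)^1.983 ≈ 1869.5 copies per cell.
MYO34A fusion protein: 11500 × (1/2)^(34.9/10.1) = 11500 × (1/2)^3.4554 ≈ 1048.3 copies per cell.
Ratio ≈ 1869.5 / 1048.3 ≈ 1.7832.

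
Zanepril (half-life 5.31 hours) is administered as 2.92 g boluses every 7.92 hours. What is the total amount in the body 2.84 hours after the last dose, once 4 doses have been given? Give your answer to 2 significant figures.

The 4 doses were given 26.6, 18.68, 10.76, 2.84 hours ago.
Total = 2.92·(1/2)^(26.6/5.31) + 2.92·(1/2)^(18.68/5.31) + 2.92·(1/2)^(10.76/5.31) + 2.92·(1/2)^(2.84/5.31)
      = 0.090656 + 0.25491 + 0.71678 + 2.0155 ≈ 3.0778 g.

3.1 g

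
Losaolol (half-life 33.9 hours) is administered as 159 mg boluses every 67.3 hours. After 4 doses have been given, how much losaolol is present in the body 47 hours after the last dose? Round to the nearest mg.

The 4 doses were given 248.9, 181.6, 114.3, 47 hours ago.
Total = 159·(1/2)^(248.9/33.9) + 159·(1/2)^(181.6/33.9) + 159·(1/2)^(114.3/33.9) + 159·(1/2)^(47/33.9)
      = 0.9799 + 3.8797 + 15.361 + 60.819 ≈ 81.04 mg.

81 mg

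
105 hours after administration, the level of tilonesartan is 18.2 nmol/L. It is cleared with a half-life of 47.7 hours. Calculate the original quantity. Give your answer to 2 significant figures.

Number of half-lives elapsed: n = 105/47.7 ≈ 2.2013.
A₀ = A × 2^n = 18.2 × 2^2.2013 = 18.2 × 4.5988 ≈ 83.698 nmol/L.

84 nmol/L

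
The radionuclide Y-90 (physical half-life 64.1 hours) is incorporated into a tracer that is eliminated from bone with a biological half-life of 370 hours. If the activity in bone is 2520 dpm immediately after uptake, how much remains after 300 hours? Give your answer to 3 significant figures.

1/t_eff = 1/t_phys + 1/t_biol = 1/64.1 + 1/370 = 0.018303 per hour.
t_eff = 64.1 × 370 / (64.1 + 370) ≈ 54.635 hours.
Remaining = 2520 × (1/2)^(300/54.635) = 2520 × (1/2)^5.491 ≈ 56.033 dpm.

56.0 dpm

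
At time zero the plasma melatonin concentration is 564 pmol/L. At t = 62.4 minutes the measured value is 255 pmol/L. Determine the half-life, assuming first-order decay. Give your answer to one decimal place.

A/A₀ = 255/564 ≈ 0.45213.
n = log₂(2.2118) ≈ 1.1452 half-lives elapsed in 62.4 minutes.
t½ = 62.4/1.1452 ≈ 54.488 minutes.

54.5 minutes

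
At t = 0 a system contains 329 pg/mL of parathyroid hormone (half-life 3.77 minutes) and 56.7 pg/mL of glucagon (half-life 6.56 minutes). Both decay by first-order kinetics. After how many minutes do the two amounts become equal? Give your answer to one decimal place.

Set 329·(1/2)^(t/3.77) = 56.7·(1/2)^(t/6.56).
Taking log₂: log₂(329/56.7) = t·(1/3.77 − 1/6.56).
log₂(5.8025) = 2.5367; 1/3.77 − 1/6.56 = 0.11281.
t = 2.5367 / 0.11281 ≈ 22.486 minutes.

22.5 minutes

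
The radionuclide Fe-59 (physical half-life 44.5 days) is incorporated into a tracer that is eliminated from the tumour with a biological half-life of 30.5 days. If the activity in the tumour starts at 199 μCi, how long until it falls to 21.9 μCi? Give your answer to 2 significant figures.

1/t_eff = 1/t_phys + 1/t_biol = 1/44.5 + 1/30.5 = 0.055259 per day.
t_eff = 44.5 × 30.5 / (44.5 + 30.5) ≈ 18.097 days.
n = log₂(199/21.9) ≈ 3.1838; t = 3.1838 × 18.097 ≈ 57.616 days.

58 days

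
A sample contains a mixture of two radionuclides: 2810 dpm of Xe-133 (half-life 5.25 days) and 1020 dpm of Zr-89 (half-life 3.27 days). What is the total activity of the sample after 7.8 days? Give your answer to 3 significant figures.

Xe-133: 2810 × (1/2)^(7.8/5.25) = 2810 × (1/2)^1.4857 ≈ 1003.4 dpm.
Zr-89: 1020 × (1/2)^(7.8/3.27) = 1020 × (1/2)^2.3853 ≈ 195.23 dpm.
Total = 1003.4 + 195.23 ≈ 1198.6 dpm.

1200 dpm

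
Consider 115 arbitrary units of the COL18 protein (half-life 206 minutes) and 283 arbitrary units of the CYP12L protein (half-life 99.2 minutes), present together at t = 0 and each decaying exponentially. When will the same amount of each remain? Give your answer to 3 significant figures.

249 minutes

Set 115·(1/2)^(t/206) = 283·(1/2)^(t/99.2).
Taking log₂: log₂(115/283) = t·(1/206 − 1/99.2).
log₂(0.40636) = -1.2992; 1/206 − 1/99.2 = -0.0052263.
t = -1.2992 / -0.0052263 ≈ 248.58 minutes.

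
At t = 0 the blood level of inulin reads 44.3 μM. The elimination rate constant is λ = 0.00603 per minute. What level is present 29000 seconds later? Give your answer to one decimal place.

2.4 μM

t½ = ln 2 / λ = 0.69315 / 0.00603 ≈ 114.95 minutes.
Convert the elapsed time: 29000 seconds = 483.333 minutes.
Number of half-lives: n = 483.333/114.95 ≈ 4.2047.
Remaining = 44.3 × (1/2)^4.2047 = 44.3 × 0.054231 ≈ 2.4024 μM.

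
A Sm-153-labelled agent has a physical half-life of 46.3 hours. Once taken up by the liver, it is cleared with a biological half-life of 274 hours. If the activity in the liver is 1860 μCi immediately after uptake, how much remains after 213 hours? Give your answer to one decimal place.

1/t_eff = 1/t_phys + 1/t_biol = 1/46.3 + 1/274 = 0.025248 per hour.
t_eff = 46.3 × 274 / (46.3 + 274) ≈ 39.607 hours.
Remaining = 1860 × (1/2)^(213/39.607) = 1860 × (1/2)^5.3778 ≈ 44.733 μCi.

44.7 μCi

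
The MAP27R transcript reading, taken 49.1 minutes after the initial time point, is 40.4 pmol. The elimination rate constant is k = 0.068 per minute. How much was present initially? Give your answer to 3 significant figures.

t½ = ln 2 / k = 0.69315 / 0.068 ≈ 10.193 minutes.
Number of half-lives elapsed: n = 49.1/10.193 ≈ 4.8169.
A₀ = A × 2^n = 40.4 × 2^4.8169 = 40.4 × 28.185 ≈ 1138.7 pmol.

1140 pmol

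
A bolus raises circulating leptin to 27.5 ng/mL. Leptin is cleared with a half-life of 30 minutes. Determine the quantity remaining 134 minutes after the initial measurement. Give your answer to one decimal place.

1.2 ng/mL

Number of half-lives: n = 134/30 ≈ 4.4667.
Remaining = 27.5 × (1/2)^4.4667 = 27.5 × 0.045227 ≈ 1.2437 ng/mL.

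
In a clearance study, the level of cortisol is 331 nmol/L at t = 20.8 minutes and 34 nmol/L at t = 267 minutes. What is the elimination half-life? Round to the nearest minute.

75 minutes

Over Δt = 267 − 20.8 = 246.2 minutes, the level fell by a factor of 331/34 ≈ 9.7353.
n = log₂(9.7353) ≈ 3.2832 half-lives, so t½ = 246.2/3.2832 ≈ 74.987 minutes.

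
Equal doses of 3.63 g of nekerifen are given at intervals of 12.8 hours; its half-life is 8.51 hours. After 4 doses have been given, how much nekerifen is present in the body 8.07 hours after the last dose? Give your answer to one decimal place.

The 4 doses were given 46.47, 33.67, 20.87, 8.07 hours ago.
Total = 3.63·(1/2)^(46.47/8.51) + 3.63·(1/2)^(33.67/8.51) + 3.63·(1/2)^(20.87/8.51) + 3.63·(1/2)^(8.07/8.51)
      = 0.082431 + 0.23382 + 0.66322 + 1.8812 ≈ 2.8607 g.

2.9 g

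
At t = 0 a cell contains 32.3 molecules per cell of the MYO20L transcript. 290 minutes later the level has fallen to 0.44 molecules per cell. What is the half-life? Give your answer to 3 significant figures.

A/A₀ = 0.44/32.3 ≈ 0.013622.
n = log₂(73.409) ≈ 6.1979 half-lives elapsed in 290 minutes.
t½ = 290/6.1979 ≈ 46.79 minutes.

46.8 minutes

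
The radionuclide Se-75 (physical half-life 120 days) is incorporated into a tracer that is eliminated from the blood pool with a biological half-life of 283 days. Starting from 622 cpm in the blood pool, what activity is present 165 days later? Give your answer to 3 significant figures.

1/t_eff = 1/t_phys + 1/t_biol = 1/120 + 1/283 = 0.011867 per day.
t_eff = 120 × 283 / (120 + 283) ≈ 84.268 days.
Remaining = 622 × (1/2)^(165/84.268) = 622 × (1/2)^1.958 ≈ 160.09 cpm.

160 cpm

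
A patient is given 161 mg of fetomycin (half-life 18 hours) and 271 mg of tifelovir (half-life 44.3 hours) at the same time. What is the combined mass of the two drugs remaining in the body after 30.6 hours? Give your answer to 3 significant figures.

fetomycin: 161 × (1/2)^(30.6/18) = 161 × (1/2)^1.7 ≈ 49.554 mg.
tifelovir: 271 × (1/2)^(30.6/44.3) = 271 × (1/2)^0.69074 ≈ 167.89 mg.
Total = 49.554 + 167.89 ≈ 217.45 mg.

217 mg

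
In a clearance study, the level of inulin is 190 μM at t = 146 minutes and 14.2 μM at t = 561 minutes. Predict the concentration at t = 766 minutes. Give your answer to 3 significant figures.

Over Δt = 561 − 146 = 415 minutes, the level fell by a factor of 190/14.2 ≈ 13.38.
n = log₂(13.38) ≈ 3.742 half-lives, so t½ = 415/3.742 ≈ 110.9 minutes.
From t = 561 to t = 766: 14.2 × (1/2)^((766−561)/110.9) ≈ 3.9431 μM.

3.94 μM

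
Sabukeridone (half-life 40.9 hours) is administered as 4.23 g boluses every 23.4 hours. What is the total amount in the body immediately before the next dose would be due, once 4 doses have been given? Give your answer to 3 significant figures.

6.91 g

The 4 doses were given 93.6, 70.2, 46.8, 23.4 hours ago.
Total = 4.23·(1/2)^(93.6/40.9) + 4.23·(1/2)^(70.2/40.9) + 4.23·(1/2)^(46.8/40.9) + 4.23·(1/2)^(23.4/40.9)
      = 0.86583 + 1.2872 + 1.9138 + 2.8452 ≈ 6.912 g.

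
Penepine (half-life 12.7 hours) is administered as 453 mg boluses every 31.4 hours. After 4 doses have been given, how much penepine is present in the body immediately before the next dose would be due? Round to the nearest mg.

99 mg

The 4 doses were given 125.6, 94.2, 62.8, 31.4 hours ago.
Total = 453·(1/2)^(125.6/12.7) + 453·(1/2)^(94.2/12.7) + 453·(1/2)^(62.8/12.7) + 453·(1/2)^(31.4/12.7)
      = 0.47751 + 2.6501 + 14.708 + 81.624 ≈ 99.459 mg.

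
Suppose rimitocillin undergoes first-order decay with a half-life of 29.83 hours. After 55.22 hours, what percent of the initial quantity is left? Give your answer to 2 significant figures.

n = 55.22/29.83 ≈ 1.8512 half-lives.
Fraction remaining = (1/2)^1.8512 ≈ 0.27717, i.e. 27.717%.

28%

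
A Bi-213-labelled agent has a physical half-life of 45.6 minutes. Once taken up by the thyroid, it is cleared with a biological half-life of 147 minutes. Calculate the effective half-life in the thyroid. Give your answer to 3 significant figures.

34.8 minutes

1/t_eff = 1/t_phys + 1/t_biol = 1/45.6 + 1/147 = 0.028733 per minute.
t_eff = 45.6 × 147 / (45.6 + 147) ≈ 34.804 minutes.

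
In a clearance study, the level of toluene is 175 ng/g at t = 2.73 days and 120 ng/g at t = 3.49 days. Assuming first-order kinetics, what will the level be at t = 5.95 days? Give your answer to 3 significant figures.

Over Δt = 3.49 − 2.73 = 0.76 days, the level fell by a factor of 175/120 ≈ 1.4583.
n = log₂(1.4583) ≈ 0.54432 half-lives, so t½ = 0.76/0.54432 ≈ 1.3962 days.
From t = 3.49 to t = 5.95: 120 × (1/2)^((5.95−3.49)/1.3962) ≈ 35.384 ng/g.

35.4 ng/g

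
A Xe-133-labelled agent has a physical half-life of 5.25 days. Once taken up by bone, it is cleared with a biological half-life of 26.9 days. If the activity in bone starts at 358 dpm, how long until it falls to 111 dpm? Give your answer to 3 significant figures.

7.42 days

1/t_eff = 1/t_phys + 1/t_biol = 1/5.25 + 1/26.9 = 0.22765 per day.
t_eff = 5.25 × 26.9 / (5.25 + 26.9) ≈ 4.3927 days.
n = log₂(358/111) ≈ 1.6894; t = 1.6894 × 4.3927 ≈ 7.421 days.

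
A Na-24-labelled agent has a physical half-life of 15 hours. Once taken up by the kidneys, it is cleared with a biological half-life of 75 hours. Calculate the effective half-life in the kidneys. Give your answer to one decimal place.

12.5 hours

1/t_eff = 1/t_phys + 1/t_biol = 1/15 + 1/75 = 0.08 per hour.
t_eff = 15 × 75 / (15 + 75) ≈ 12.5 hours.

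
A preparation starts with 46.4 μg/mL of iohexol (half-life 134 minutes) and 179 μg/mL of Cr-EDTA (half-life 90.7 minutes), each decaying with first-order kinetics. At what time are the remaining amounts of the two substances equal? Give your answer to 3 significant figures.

Set 46.4·(1/2)^(t/134) = 179·(1/2)^(t/90.7).
Taking log₂: log₂(46.4/179) = t·(1/134 − 1/90.7).
log₂(0.25922) = -1.9478; 1/134 − 1/90.7 = -0.0035627.
t = -1.9478 / -0.0035627 ≈ 546.71 minutes.

547 minutes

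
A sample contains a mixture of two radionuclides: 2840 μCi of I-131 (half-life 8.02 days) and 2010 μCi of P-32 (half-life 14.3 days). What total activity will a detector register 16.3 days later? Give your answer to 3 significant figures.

I-131: 2840 × (1/2)^(16.3/8.02) = 2840 × (1/2)^2.0324 ≈ 694.22 μCi.
P-32: 2010 × (1/2)^(16.3/14.3) = 2010 × (1/2)^1.1399 ≈ 912.15 μCi.
Total = 694.22 + 912.15 ≈ 1606.4 μCi.

1610 μCi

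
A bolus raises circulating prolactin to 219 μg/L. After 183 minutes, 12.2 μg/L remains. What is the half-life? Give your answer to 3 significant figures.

A/A₀ = 12.2/219 ≈ 0.055708.
n = log₂(17.951) ≈ 4.166 half-lives elapsed in 183 minutes.
t½ = 183/4.166 ≈ 43.927 minutes.

43.9 minutes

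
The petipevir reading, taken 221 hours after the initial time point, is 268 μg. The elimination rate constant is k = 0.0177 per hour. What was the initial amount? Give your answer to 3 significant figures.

13400 μg

t½ = ln 2 / k = 0.69315 / 0.0177 ≈ 39.161 hours.
Number of half-lives elapsed: n = 221/39.161 ≈ 5.6434.
A₀ = A × 2^n = 268 × 2^5.6434 = 268 × 49.984 ≈ 13396 μg.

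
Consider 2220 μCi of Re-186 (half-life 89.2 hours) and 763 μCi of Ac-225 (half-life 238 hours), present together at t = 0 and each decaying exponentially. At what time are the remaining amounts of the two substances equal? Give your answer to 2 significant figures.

Set 2220·(1/2)^(t/89.2) = 763·(1/2)^(t/238).
Taking log₂: log₂(2220/763) = t·(1/89.2 − 1/238).
log₂(2.9096) = 1.5408; 1/89.2 − 1/238 = 0.0070091.
t = 1.5408 / 0.0070091 ≈ 219.83 hours.

220 hours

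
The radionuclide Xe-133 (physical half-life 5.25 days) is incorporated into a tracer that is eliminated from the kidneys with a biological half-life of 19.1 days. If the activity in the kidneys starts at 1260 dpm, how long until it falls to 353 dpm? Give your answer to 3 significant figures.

1/t_eff = 1/t_phys + 1/t_biol = 1/5.25 + 1/19.1 = 0.24283 per day.
t_eff = 5.25 × 19.1 / (5.25 + 19.1) ≈ 4.1181 days.
n = log₂(1260/353) ≈ 1.8357; t = 1.8357 × 4.1181 ≈ 7.5595 days.

7.56 days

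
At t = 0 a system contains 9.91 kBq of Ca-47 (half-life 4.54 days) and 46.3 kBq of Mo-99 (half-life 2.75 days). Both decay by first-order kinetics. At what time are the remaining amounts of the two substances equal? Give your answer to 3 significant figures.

Set 9.91·(1/2)^(t/4.54) = 46.3·(1/2)^(t/2.75).
Taking log₂: log₂(9.91/46.3) = t·(1/4.54 − 1/2.75).
log₂(0.21404) = -2.2241; 1/4.54 − 1/2.75 = -0.14337.
t = -2.2241 / -0.14337 ≈ 15.512 days.

15.5 days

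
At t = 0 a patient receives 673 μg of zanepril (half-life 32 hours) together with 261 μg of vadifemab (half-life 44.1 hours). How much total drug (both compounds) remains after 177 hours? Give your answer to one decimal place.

30.7 μg

zanepril: 673 × (1/2)^(177/32) = 673 × (1/2)^5.5312 ≈ 14.553 μg.
vadifemab: 261 × (1/2)^(177/44.1) = 261 × (1/2)^4.0136 ≈ 16.159 μg.
Total = 14.553 + 16.159 ≈ 30.712 μg.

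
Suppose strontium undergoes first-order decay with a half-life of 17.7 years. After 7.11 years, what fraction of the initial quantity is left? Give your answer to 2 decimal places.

n = 7.11/17.7 ≈ 0.40169 half-lives.
Fraction remaining = (1/2)^0.40169 ≈ 0.75697.

0.76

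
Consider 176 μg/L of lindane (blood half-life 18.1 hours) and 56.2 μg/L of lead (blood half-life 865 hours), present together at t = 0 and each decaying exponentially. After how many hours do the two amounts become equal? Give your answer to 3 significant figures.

30.4 hours

Set 176·(1/2)^(t/18.1) = 56.2·(1/2)^(t/865).
Taking log₂: log₂(176/56.2) = t·(1/18.1 − 1/865).
log₂(3.1317) = 1.6469; 1/18.1 − 1/865 = 0.054093.
t = 1.6469 / 0.054093 ≈ 30.447 hours.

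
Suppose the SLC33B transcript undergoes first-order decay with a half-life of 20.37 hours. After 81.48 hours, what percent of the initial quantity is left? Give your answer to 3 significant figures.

6.25%

n = 81.48/20.37 ≈ 4 half-lives.
Fraction remaining = (1/2)^4 ≈ 0.0625, i.e. 6.25%.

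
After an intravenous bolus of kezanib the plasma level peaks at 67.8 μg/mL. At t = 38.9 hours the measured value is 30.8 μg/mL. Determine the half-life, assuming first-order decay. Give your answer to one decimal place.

34.2 hours

A/A₀ = 30.8/67.8 ≈ 0.45428.
n = log₂(2.2013) ≈ 1.1384 half-lives elapsed in 38.9 hours.
t½ = 38.9/1.1384 ≈ 34.172 hours.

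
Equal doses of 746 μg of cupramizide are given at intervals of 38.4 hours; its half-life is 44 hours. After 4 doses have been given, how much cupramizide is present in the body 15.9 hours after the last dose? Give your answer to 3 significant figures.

1170 μg

The 4 doses were given 131.1, 92.7, 54.3, 15.9 hours ago.
Total = 746·(1/2)^(131.1/44) + 746·(1/2)^(92.7/44) + 746·(1/2)^(54.3/44) + 746·(1/2)^(15.9/44)
      = 94.582 + 173.19 + 317.13 + 580.71 ≈ 1165.6 μg.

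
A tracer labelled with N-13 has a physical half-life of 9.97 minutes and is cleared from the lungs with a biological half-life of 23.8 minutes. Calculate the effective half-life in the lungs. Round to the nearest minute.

1/t_eff = 1/t_phys + 1/t_biol = 1/9.97 + 1/23.8 = 0.14232 per minute.
t_eff = 9.97 × 23.8 / (9.97 + 23.8) ≈ 7.0265 minutes.

7 minutes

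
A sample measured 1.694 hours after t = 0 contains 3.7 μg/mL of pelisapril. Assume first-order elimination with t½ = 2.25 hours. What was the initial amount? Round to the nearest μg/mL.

6 μg/mL

Number of half-lives elapsed: n = 1.694/2.25 ≈ 0.75289.
A₀ = A × 2^n = 3.7 × 2^0.75289 = 3.7 × 1.6852 ≈ 6.2351 μg/mL.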